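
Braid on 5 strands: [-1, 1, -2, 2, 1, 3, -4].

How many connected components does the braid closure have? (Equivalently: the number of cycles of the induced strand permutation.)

Track the strand permutation on 5 strands, starting from identity.
  step 1: s1^-1 swaps positions 1,2 -> [2 1 3 4 5]
  step 2: s1 swaps positions 1,2 -> [1 2 3 4 5]
  step 3: s2^-1 swaps positions 2,3 -> [1 3 2 4 5]
  step 4: s2 swaps positions 2,3 -> [1 2 3 4 5]
  step 5: s1 swaps positions 1,2 -> [2 1 3 4 5]
  step 6: s3 swaps positions 3,4 -> [2 1 4 3 5]
  step 7: s4^-1 swaps positions 4,5 -> [2 1 4 5 3]
Final permutation (position -> original strand): [2 1 4 5 3]
Closure components = cycle count of this permutation = 2.

Answer: 2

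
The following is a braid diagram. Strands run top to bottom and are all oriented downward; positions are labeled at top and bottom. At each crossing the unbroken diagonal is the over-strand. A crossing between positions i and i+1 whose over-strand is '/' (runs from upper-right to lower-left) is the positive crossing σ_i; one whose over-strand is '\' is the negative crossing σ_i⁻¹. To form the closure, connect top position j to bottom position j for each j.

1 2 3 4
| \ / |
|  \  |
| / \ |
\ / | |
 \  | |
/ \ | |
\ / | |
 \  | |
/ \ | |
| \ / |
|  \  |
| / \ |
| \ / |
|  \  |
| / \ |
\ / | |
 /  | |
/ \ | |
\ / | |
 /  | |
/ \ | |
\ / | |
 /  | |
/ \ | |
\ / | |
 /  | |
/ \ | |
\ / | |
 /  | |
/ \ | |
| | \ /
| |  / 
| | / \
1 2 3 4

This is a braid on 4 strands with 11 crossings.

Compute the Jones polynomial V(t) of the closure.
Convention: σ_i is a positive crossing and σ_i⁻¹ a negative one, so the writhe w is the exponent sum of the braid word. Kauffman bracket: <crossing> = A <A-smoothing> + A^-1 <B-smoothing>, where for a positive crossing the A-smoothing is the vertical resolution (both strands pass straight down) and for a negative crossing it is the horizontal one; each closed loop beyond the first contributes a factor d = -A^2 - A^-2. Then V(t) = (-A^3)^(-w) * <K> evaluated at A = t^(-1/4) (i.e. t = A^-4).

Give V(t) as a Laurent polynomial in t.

Reading the diagram top to bottom ('/'-over between positions i,i+1 = s_i, '\'-over = s_i^-1): braid word = s2^-1 s1^-1 s1^-1 s2^-1 s2^-1 s1 s1 s1 s1 s1 s3.
The presented braid s2^-1 s1^-1 s1^-1 s2^-1 s2^-1 s1 s1 s1 s1 s1 s3 on 4 strands reduces by inverse Markov moves (closure unchanged at each step):
  Destabilize: the word has the form β·s3 where s3 occurs only as the final letter (β ∈ B_3); drop it and the last strand → 3 strands.
Reduced to β = s2^-1 s1^-1 s1^-1 s2^-1 s2^-1 s1 s1 s1 s1 s1 on 3 strands, 10 crossings.
Compute on β:
Braid: s2^-1 s1^-1 s1^-1 s2^-1 s2^-1 s1 s1 s1 s1 s1 on 3 strands, 10 crossings.
Writhe w = (#positive) - (#negative) = 5 - 5 = 0.
Enumerate smoothing states for the bracket polynomial. There are 2^10 = 1024 states.
Each crossing splits two ways (0=vertical, 1=horizontal). The state's weight is A^(#A-smoothings - #B-smoothings) * d^(loops - 1).
Tabulate the states by total A-exponent and number of loops L (A-exp: L × count):
  A^10: L=4 ×1
  A^8: L=3 ×10
  A^6: L=2 ×29, L=4 ×16
  A^4: L=1 ×26, L=3 ×74, L=5 ×20
  A^2: L=2 ×90, L=4 ×105, L=6 ×15
  A^0: L=1 ×15, L=3 ×141, L=5 ×90, L=7 ×6
  A^-2: L=2 ×35, L=4 ×130, L=6 ×44, L=8 ×1
  A^-4: L=3 ×40, L=5 ×69, L=7 ×11
  A^-6: L=4 ×25, L=6 ×19, L=8 ×1
  A^-8: L=5 ×8, L=7 ×2
  A^-10: L=6 ×1
Each group contributes A^e * Σ count * d^(L-1):
Powers of d = -A^2 - A^-2: d^2 = A^4 + 2 + A^-4; d^3 = -A^6 - 3*A^2 - 3*A^-2 - A^-6; d^4 = A^8 + 4*A^4 + 6 + 4*A^-4 + A^-8; d^5 = -A^10 - 5*A^6 - 10*A^2 - 10*A^-2 - 5*A^-6 - A^-10; d^6 = A^12 + 6*A^8 + 15*A^4 + 20 + 15*A^-4 + 6*A^-8 + A^-12; d^7 = -A^14 - 7*A^10 - 21*A^6 - 35*A^2 - 35*A^-2 - 21*A^-6 - 7*A^-10 - A^-14.
  A^10 * (d^3) = -A^16 - 3*A^12 - 3*A^8 - A^4
  A^8 * (10*d^2) = 10*A^12 + 20*A^8 + 10*A^4
  A^6 * (29*d + 16*d^3) = -16*A^12 - 77*A^8 - 77*A^4 - 16
  A^4 * (26 + 74*d^2 + 20*d^4) = 20*A^12 + 154*A^8 + 294*A^4 + 154 + 20*A^-4
  A^2 * (90*d + 105*d^3 + 15*d^5) = -15*A^12 - 180*A^8 - 555*A^4 - 555 - 180*A^-4 - 15*A^-8
  A^0 * (15 + 141*d^2 + 90*d^4 + 6*d^6) = 6*A^12 + 126*A^8 + 591*A^4 + 957 + 591*A^-4 + 126*A^-8 + 6*A^-12
  A^-2 * (35*d + 130*d^3 + 44*d^5 + d^7) = -A^12 - 51*A^8 - 371*A^4 - 900 - 900*A^-4 - 371*A^-8 - 51*A^-12 - A^-16
  A^-4 * (40*d^2 + 69*d^4 + 11*d^6) = 11*A^8 + 135*A^4 + 481 + 714*A^-4 + 481*A^-8 + 135*A^-12 + 11*A^-16
  A^-6 * (25*d^3 + 19*d^5 + d^7) = -A^8 - 26*A^4 - 141 - 300*A^-4 - 300*A^-8 - 141*A^-12 - 26*A^-16 - A^-20
  A^-8 * (8*d^4 + 2*d^6) = 2*A^4 + 20 + 62*A^-4 + 88*A^-8 + 62*A^-12 + 20*A^-16 + 2*A^-20
  A^-10 * (d^5) = -1 - 5*A^-4 - 10*A^-8 - 10*A^-12 - 5*A^-16 - A^-20
Summing the groups: <K> = -A^16 + A^12 - A^8 + 2*A^4 - 1 + 2*A^-4 - A^-8 + A^-12 - A^-16
Normalise by the writhe: (-A^3)^(-w) = (-A^3)^(0) = 1, so f(A) = 1 * <K> = -A^16 + A^12 - A^8 + 2*A^4 - 1 + 2*A^-4 - A^-8 + A^-12 - A^-16.
Substitute A = t^(-1/4), i.e. A^e → t^(-e/4): V(t) = -t^4 + t^3 - t^2 + 2*t - 1 + 2*t^-1 - t^-2 + t^-3 - t^-4

Answer: -t^4 + t^3 - t^2 + 2*t - 1 + 2*t^-1 - t^-2 + t^-3 - t^-4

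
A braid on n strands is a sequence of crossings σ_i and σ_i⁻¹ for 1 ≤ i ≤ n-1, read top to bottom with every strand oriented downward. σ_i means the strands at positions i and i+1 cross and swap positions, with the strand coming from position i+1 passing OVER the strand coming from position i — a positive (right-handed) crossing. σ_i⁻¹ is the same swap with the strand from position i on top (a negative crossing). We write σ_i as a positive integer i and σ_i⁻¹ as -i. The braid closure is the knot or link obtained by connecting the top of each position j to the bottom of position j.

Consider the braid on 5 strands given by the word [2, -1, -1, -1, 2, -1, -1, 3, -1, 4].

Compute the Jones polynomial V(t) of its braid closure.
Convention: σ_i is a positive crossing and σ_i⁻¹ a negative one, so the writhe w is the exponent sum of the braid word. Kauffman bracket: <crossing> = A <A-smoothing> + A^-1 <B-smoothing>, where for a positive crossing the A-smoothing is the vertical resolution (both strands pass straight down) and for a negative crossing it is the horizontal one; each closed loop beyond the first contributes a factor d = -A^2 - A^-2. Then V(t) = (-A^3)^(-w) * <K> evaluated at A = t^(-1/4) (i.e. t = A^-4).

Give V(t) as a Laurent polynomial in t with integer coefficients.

1 - t^-1 + 3*t^-2 - 3*t^-3 + 3*t^-4 - 4*t^-5 + 3*t^-6 - 2*t^-7 + t^-8

Derivation:
The presented braid s2 s1^-1 s1^-1 s1^-1 s2 s1^-1 s1^-1 s3 s1^-1 s4 on 5 strands reduces by inverse Markov moves (closure unchanged at each step):
  Destabilize: the word has the form β·s4 where s4 occurs only as the final letter (β ∈ B_4); drop it and the last strand → 4 strands.
Reduced to β = s2 s1^-1 s1^-1 s1^-1 s2 s1^-1 s1^-1 s3 s1^-1 on 4 strands, 9 crossings.
Compute on β:
Braid: s2 s1^-1 s1^-1 s1^-1 s2 s1^-1 s1^-1 s3 s1^-1 on 4 strands, 9 crossings.
Writhe w = (#positive) - (#negative) = 3 - 6 = -3.
State-sum expansion of <K>. There are 2^9 = 512 states.
For each crossing: s=0 is the vertical smoothing, s=1 horizontal. Crossing k contributes A^(sign_k * (1 - 2*s_k)); loop factor d = -A^2 - A^-2.
Tabulate the states by total A-exponent and number of loops L (A-exp: L × count):
  A^9: L=8 ×1
  A^7: L=7 ×9
  A^5: L=6 ×36
  A^3: L=5 ×84
  A^1: L=4 ×126
  A^-1: L=3 ×124, L=5 ×2
  A^-3: L=2 ×75, L=4 ×9
  A^-5: L=1 ×21, L=3 ×15
  A^-7: L=2 ×8, L=4 ×1
  A^-9: L=3 ×1
Each group contributes A^e * Σ count * d^(L-1):
Powers of d = -A^2 - A^-2: d^2 = A^4 + 2 + A^-4; d^3 = -A^6 - 3*A^2 - 3*A^-2 - A^-6; d^4 = A^8 + 4*A^4 + 6 + 4*A^-4 + A^-8; d^5 = -A^10 - 5*A^6 - 10*A^2 - 10*A^-2 - 5*A^-6 - A^-10; d^6 = A^12 + 6*A^8 + 15*A^4 + 20 + 15*A^-4 + 6*A^-8 + A^-12; d^7 = -A^14 - 7*A^10 - 21*A^6 - 35*A^2 - 35*A^-2 - 21*A^-6 - 7*A^-10 - A^-14.
  A^9 * (d^7) = -A^23 - 7*A^19 - 21*A^15 - 35*A^11 - 35*A^7 - 21*A^3 - 7*A^-1 - A^-5
  A^7 * (9*d^6) = 9*A^19 + 54*A^15 + 135*A^11 + 180*A^7 + 135*A^3 + 54*A^-1 + 9*A^-5
  A^5 * (36*d^5) = -36*A^15 - 180*A^11 - 360*A^7 - 360*A^3 - 180*A^-1 - 36*A^-5
  A^3 * (84*d^4) = 84*A^11 + 336*A^7 + 504*A^3 + 336*A^-1 + 84*A^-5
  A^1 * (126*d^3) = -126*A^7 - 378*A^3 - 378*A^-1 - 126*A^-5
  A^-1 * (124*d^2 + 2*d^4) = 2*A^7 + 132*A^3 + 260*A^-1 + 132*A^-5 + 2*A^-9
  A^-3 * (75*d + 9*d^3) = -9*A^3 - 102*A^-1 - 102*A^-5 - 9*A^-9
  A^-5 * (21 + 15*d^2) = 15*A^-1 + 51*A^-5 + 15*A^-9
  A^-7 * (8*d + d^3) = -A^-1 - 11*A^-5 - 11*A^-9 - A^-13
  A^-9 * (d^2) = A^-5 + 2*A^-9 + A^-13
Summing the groups: <K> = -A^23 + 2*A^19 - 3*A^15 + 4*A^11 - 3*A^7 + 3*A^3 - 3*A^-1 + A^-5 - A^-9
Normalise by the writhe: (-A^3)^(-w) = (-A^3)^(3) = -A^9, so f(A) = -A^9 * <K> = A^32 - 2*A^28 + 3*A^24 - 4*A^20 + 3*A^16 - 3*A^12 + 3*A^8 - A^4 + 1.
Substitute A = t^(-1/4), i.e. A^e → t^(-e/4): V(t) = 1 - t^-1 + 3*t^-2 - 3*t^-3 + 3*t^-4 - 4*t^-5 + 3*t^-6 - 2*t^-7 + t^-8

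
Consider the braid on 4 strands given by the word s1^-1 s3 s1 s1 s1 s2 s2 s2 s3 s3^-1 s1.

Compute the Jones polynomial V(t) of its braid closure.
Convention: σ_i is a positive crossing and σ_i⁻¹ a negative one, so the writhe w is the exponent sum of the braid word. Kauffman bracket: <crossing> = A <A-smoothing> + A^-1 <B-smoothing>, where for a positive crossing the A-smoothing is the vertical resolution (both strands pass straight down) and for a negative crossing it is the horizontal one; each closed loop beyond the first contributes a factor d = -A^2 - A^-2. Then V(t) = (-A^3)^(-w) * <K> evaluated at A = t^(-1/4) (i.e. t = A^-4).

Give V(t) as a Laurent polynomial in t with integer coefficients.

The presented braid s1^-1 s3 s1 s1 s1 s2 s2 s2 s3 s3^-1 s1 on 4 strands reduces by inverse Markov moves (closure unchanged at each step):
  Deconjugate: the word is γ·β·γ⁻¹ with γ = s1^-1 s3 (prefix) and γ⁻¹ = s3^-1 s1 (suffix); strip both.
  Destabilize: the word has the form β·s3 where s3 occurs only as the final letter (β ∈ B_3); drop it and the last strand → 3 strands.
Reduced to β = s1 s1 s1 s2 s2 s2 on 3 strands, 6 crossings.
Compute on β:
Braid: s1 s1 s1 s2 s2 s2 on 3 strands, 6 crossings.
Writhe w = (#positive) - (#negative) = 6 - 0 = 6.
Enumerate smoothing states for the bracket polynomial. There are 2^6 = 64 states.
Smooth each crossing (0=||, 1=⌣⌢); contribution A^(Σ sign_k(1-2s_k)) * d^(L-1).
Tabulate the states by total A-exponent and number of loops L (A-exp: L × count):
  A^6: L=3 ×1
  A^4: L=2 ×6
  A^2: L=1 ×9, L=3 ×6
  A^0: L=2 ×18, L=4 ×2
  A^-2: L=3 ×15
  A^-4: L=4 ×6
  A^-6: L=5 ×1
Each group contributes A^e * Σ count * d^(L-1):
Powers of d = -A^2 - A^-2: d^2 = A^4 + 2 + A^-4; d^3 = -A^6 - 3*A^2 - 3*A^-2 - A^-6; d^4 = A^8 + 4*A^4 + 6 + 4*A^-4 + A^-8.
  A^6 * (d^2) = A^10 + 2*A^6 + A^2
  A^4 * (6*d) = -6*A^6 - 6*A^2
  A^2 * (9 + 6*d^2) = 6*A^6 + 21*A^2 + 6*A^-2
  A^0 * (18*d + 2*d^3) = -2*A^6 - 24*A^2 - 24*A^-2 - 2*A^-6
  A^-2 * (15*d^2) = 15*A^2 + 30*A^-2 + 15*A^-6
  A^-4 * (6*d^3) = -6*A^2 - 18*A^-2 - 18*A^-6 - 6*A^-10
  A^-6 * (d^4) = A^2 + 4*A^-2 + 6*A^-6 + 4*A^-10 + A^-14
Summing the groups: <K> = A^10 + 2*A^2 - 2*A^-2 + A^-6 - 2*A^-10 + A^-14
Normalise by the writhe: (-A^3)^(-w) = (-A^3)^(-6) = A^-18, so f(A) = A^-18 * <K> = A^-8 + 2*A^-16 - 2*A^-20 + A^-24 - 2*A^-28 + A^-32.
Substitute A = t^(-1/4), i.e. A^e → t^(-e/4): V(t) = t^8 - 2*t^7 + t^6 - 2*t^5 + 2*t^4 + t^2

Answer: t^8 - 2*t^7 + t^6 - 2*t^5 + 2*t^4 + t^2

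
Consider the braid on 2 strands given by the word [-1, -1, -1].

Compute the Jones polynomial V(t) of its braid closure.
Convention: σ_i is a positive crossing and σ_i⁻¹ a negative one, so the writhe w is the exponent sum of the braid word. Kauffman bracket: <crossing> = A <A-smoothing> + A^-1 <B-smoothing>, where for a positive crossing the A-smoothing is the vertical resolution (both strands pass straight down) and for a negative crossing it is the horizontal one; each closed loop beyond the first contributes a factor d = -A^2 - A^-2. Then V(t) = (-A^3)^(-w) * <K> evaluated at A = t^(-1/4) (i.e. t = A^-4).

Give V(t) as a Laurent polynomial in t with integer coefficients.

Braid: s1^-1 s1^-1 s1^-1 on 2 strands, 3 crossings.
Writhe w = (#positive) - (#negative) = 0 - 3 = -3.
Enumerate smoothing states for the bracket polynomial. There are 2^3 = 8 states.
Smooth each crossing (0=||, 1=⌣⌢); contribution A^(Σ sign_k(1-2s_k)) * d^(L-1).
  state 000: A-exp=-3, loops=2, term = A^-3 * d^1
  state 001: A-exp=-1, loops=1, term = A^-1 * d^0
  state 010: A-exp=-1, loops=1, term = A^-1 * d^0
  state 011: A-exp=+1, loops=2, term = A^1 * d^1
  state 100: A-exp=-1, loops=1, term = A^-1 * d^0
  state 101: A-exp=+1, loops=2, term = A^1 * d^1
  state 110: A-exp=+1, loops=2, term = A^1 * d^1
  state 111: A-exp=+3, loops=3, term = A^3 * d^2
Collect the terms by A-exponent (count of states per loop number):
Powers of d = -A^2 - A^-2: d^2 = A^4 + 2 + A^-4.
  A^3 * (d^2) = A^7 + 2*A^3 + A^-1
  A^1 * (3*d) = -3*A^3 - 3*A^-1
  A^-1 * (3) = 3*A^-1
  A^-3 * (d) = -A^-1 - A^-5
Summing the groups: <K> = A^7 - A^3 - A^-5
Normalise by the writhe: (-A^3)^(-w) = (-A^3)^(3) = -A^9, so f(A) = -A^9 * <K> = -A^16 + A^12 + A^4.
Substitute A = t^(-1/4), i.e. A^e → t^(-e/4): V(t) = t^-1 + t^-3 - t^-4

Answer: t^-1 + t^-3 - t^-4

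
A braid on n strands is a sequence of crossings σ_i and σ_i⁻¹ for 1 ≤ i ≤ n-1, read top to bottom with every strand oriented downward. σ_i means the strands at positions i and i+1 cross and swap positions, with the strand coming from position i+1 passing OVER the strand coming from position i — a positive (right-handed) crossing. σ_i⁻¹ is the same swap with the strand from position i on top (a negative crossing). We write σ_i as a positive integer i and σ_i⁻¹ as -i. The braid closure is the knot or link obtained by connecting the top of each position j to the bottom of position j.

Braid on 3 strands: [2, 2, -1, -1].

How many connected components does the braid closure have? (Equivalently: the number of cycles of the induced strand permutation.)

3

Derivation:
Track the strand permutation on 3 strands, starting from identity.
  step 1: s2 swaps positions 2,3 -> [1 3 2]
  step 2: s2 swaps positions 2,3 -> [1 2 3]
  step 3: s1^-1 swaps positions 1,2 -> [2 1 3]
  step 4: s1^-1 swaps positions 1,2 -> [1 2 3]
Final permutation (position -> original strand): [1 2 3]
Closure components = cycle count of this permutation = 3.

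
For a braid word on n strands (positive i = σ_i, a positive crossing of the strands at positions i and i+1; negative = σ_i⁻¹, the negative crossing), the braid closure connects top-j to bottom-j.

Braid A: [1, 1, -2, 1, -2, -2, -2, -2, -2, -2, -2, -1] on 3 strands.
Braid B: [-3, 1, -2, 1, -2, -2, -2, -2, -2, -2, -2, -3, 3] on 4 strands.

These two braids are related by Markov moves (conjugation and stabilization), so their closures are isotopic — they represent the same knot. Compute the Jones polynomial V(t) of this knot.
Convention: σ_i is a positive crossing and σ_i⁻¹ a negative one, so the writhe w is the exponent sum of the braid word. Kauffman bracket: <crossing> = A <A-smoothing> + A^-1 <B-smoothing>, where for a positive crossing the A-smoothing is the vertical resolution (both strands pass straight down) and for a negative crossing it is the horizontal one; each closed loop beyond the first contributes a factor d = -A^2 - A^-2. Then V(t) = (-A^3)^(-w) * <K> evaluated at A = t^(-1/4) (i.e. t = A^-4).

t^-1 - t^-2 + 2*t^-3 - 2*t^-4 + 3*t^-5 - 3*t^-6 + 3*t^-7 - 3*t^-8 + 2*t^-9 - 2*t^-10 + t^-11

Derivation:
Markov-equivalent braids have isotopic closures, hence identical knot invariants. Strip the Markov moves from each word to reach a common short braid β, then compute V(t) once on β.
Braid A: s1 s1 s2^-1 s1 s2^-1 s2^-1 s2^-1 s2^-1 s2^-1 s2^-1 s2^-1 s1^-1 on 3 strands reduces by inverse Markov moves (closure unchanged at each step):
  Deconjugate: the word is γ·β·γ⁻¹ with γ = s1 (prefix) and γ⁻¹ = s1^-1 (suffix); strip both.
Reduced to β = s1 s2^-1 s1 s2^-1 s2^-1 s2^-1 s2^-1 s2^-1 s2^-1 s2^-1 on 3 strands, 10 crossings.
Braid B: s3^-1 s1 s2^-1 s1 s2^-1 s2^-1 s2^-1 s2^-1 s2^-1 s2^-1 s2^-1 s3^-1 s3 on 4 strands reduces by inverse Markov moves (closure unchanged at each step):
  Deconjugate: the word is γ·β·γ⁻¹ with γ = s3^-1 (prefix) and γ⁻¹ = s3 (suffix); strip both.
  Destabilize: the word has the form β·s3^-1 where s3^-1 occurs only as the final letter (β ∈ B_3); drop it and the last strand → 3 strands.
Reduced to β = s1 s2^-1 s1 s2^-1 s2^-1 s2^-1 s2^-1 s2^-1 s2^-1 s2^-1 on 3 strands, 10 crossings.
Both give the same β = s1 s2^-1 s1 s2^-1 s2^-1 s2^-1 s2^-1 s2^-1 s2^-1 s2^-1 on 3 strands, so one state sum suffices:
Braid: s1 s2^-1 s1 s2^-1 s2^-1 s2^-1 s2^-1 s2^-1 s2^-1 s2^-1 on 3 strands, 10 crossings.
Writhe w = (#positive) - (#negative) = 2 - 8 = -6.
Computing the Kauffman bracket via state sum. There are 2^10 = 1024 states.
Smooth each crossing (0=||, 1=⌣⌢); contribution A^(Σ sign_k(1-2s_k)) * d^(L-1).
Tabulate the states by total A-exponent and number of loops L (A-exp: L × count):
  A^10: L=9 ×1
  A^8: L=8 ×10
  A^6: L=7 ×45
  A^4: L=6 ×119, L=8 ×1
  A^2: L=5 ×203, L=7 ×7
  A^0: L=4 ×231, L=6 ×21
  A^-2: L=3 ×175, L=5 ×35
  A^-4: L=2 ×85, L=4 ×35
  A^-6: L=1 ×23, L=3 ×22
  A^-8: L=2 ×10
  A^-10: L=3 ×1
Each group contributes A^e * Σ count * d^(L-1):
Powers of d = -A^2 - A^-2: d^2 = A^4 + 2 + A^-4; d^3 = -A^6 - 3*A^2 - 3*A^-2 - A^-6; d^4 = A^8 + 4*A^4 + 6 + 4*A^-4 + A^-8; d^5 = -A^10 - 5*A^6 - 10*A^2 - 10*A^-2 - 5*A^-6 - A^-10; d^6 = A^12 + 6*A^8 + 15*A^4 + 20 + 15*A^-4 + 6*A^-8 + A^-12; d^7 = -A^14 - 7*A^10 - 21*A^6 - 35*A^2 - 35*A^-2 - 21*A^-6 - 7*A^-10 - A^-14; d^8 = A^16 + 8*A^12 + 28*A^8 + 56*A^4 + 70 + 56*A^-4 + 28*A^-8 + 8*A^-12 + A^-16.
  A^10 * (d^8) = A^26 + 8*A^22 + 28*A^18 + 56*A^14 + 70*A^10 + 56*A^6 + 28*A^2 + 8*A^-2 + A^-6
  A^8 * (10*d^7) = -10*A^22 - 70*A^18 - 210*A^14 - 350*A^10 - 350*A^6 - 210*A^2 - 70*A^-2 - 10*A^-6
  A^6 * (45*d^6) = 45*A^18 + 270*A^14 + 675*A^10 + 900*A^6 + 675*A^2 + 270*A^-2 + 45*A^-6
  A^4 * (119*d^5 + d^7) = -A^18 - 126*A^14 - 616*A^10 - 1225*A^6 - 1225*A^2 - 616*A^-2 - 126*A^-6 - A^-10
  A^2 * (203*d^4 + 7*d^6) = 7*A^14 + 245*A^10 + 917*A^6 + 1358*A^2 + 917*A^-2 + 245*A^-6 + 7*A^-10
  A^0 * (231*d^3 + 21*d^5) = -21*A^10 - 336*A^6 - 903*A^2 - 903*A^-2 - 336*A^-6 - 21*A^-10
  A^-2 * (175*d^2 + 35*d^4) = 35*A^6 + 315*A^2 + 560*A^-2 + 315*A^-6 + 35*A^-10
  A^-4 * (85*d + 35*d^3) = -35*A^2 - 190*A^-2 - 190*A^-6 - 35*A^-10
  A^-6 * (23 + 22*d^2) = 22*A^-2 + 67*A^-6 + 22*A^-10
  A^-8 * (10*d) = -10*A^-6 - 10*A^-10
  A^-10 * (d^2) = A^-6 + 2*A^-10 + A^-14
Summing the groups: <K> = A^26 - 2*A^22 + 2*A^18 - 3*A^14 + 3*A^10 - 3*A^6 + 3*A^2 - 2*A^-2 + 2*A^-6 - A^-10 + A^-14
Normalise by the writhe: (-A^3)^(-w) = (-A^3)^(6) = A^18, so f(A) = A^18 * <K> = A^44 - 2*A^40 + 2*A^36 - 3*A^32 + 3*A^28 - 3*A^24 + 3*A^20 - 2*A^16 + 2*A^12 - A^8 + A^4.
Substitute A = t^(-1/4), i.e. A^e → t^(-e/4): V(t) = t^-1 - t^-2 + 2*t^-3 - 2*t^-4 + 3*t^-5 - 3*t^-6 + 3*t^-7 - 3*t^-8 + 2*t^-9 - 2*t^-10 + t^-11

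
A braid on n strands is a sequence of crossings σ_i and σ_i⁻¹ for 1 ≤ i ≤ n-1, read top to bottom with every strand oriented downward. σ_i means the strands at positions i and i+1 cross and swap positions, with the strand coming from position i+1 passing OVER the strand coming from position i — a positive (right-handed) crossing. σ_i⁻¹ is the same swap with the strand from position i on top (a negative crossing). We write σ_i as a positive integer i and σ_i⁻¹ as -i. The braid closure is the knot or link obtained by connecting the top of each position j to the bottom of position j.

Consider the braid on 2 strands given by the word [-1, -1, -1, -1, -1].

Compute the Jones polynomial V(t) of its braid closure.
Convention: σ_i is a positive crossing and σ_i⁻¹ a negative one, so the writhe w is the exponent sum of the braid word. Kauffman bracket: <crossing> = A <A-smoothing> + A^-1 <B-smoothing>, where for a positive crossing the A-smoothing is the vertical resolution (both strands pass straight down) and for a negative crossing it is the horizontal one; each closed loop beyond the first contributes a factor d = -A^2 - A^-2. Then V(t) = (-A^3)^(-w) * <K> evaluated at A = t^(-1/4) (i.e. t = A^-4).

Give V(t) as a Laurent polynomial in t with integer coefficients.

Braid: s1^-1 s1^-1 s1^-1 s1^-1 s1^-1 on 2 strands, 5 crossings.
Writhe w = (#positive) - (#negative) = 0 - 5 = -5.
Enumerate smoothing states for the bracket polynomial. There are 2^5 = 32 states.
Smooth each crossing (0=||, 1=⌣⌢); contribution A^(Σ sign_k(1-2s_k)) * d^(L-1).
  state 00000: A-exp=-5, loops=2, term = A^-5 * d^1
  state 00001: A-exp=-3, loops=1, term = A^-3 * d^0
  state 00010: A-exp=-3, loops=1, term = A^-3 * d^0
  state 00011: A-exp=-1, loops=2, term = A^-1 * d^1
  state 00100: A-exp=-3, loops=1, term = A^-3 * d^0
  state 00101: A-exp=-1, loops=2, term = A^-1 * d^1
  state 00110: A-exp=-1, loops=2, term = A^-1 * d^1
  state 00111: A-exp=+1, loops=3, term = A^1 * d^2
  state 01000: A-exp=-3, loops=1, term = A^-3 * d^0
  state 01001: A-exp=-1, loops=2, term = A^-1 * d^1
  state 01010: A-exp=-1, loops=2, term = A^-1 * d^1
  state 01011: A-exp=+1, loops=3, term = A^1 * d^2
  state 01100: A-exp=-1, loops=2, term = A^-1 * d^1
  state 01101: A-exp=+1, loops=3, term = A^1 * d^2
  state 01110: A-exp=+1, loops=3, term = A^1 * d^2
  state 01111: A-exp=+3, loops=4, term = A^3 * d^3
  state 10000: A-exp=-3, loops=1, term = A^-3 * d^0
  state 10001: A-exp=-1, loops=2, term = A^-1 * d^1
  state 10010: A-exp=-1, loops=2, term = A^-1 * d^1
  state 10011: A-exp=+1, loops=3, term = A^1 * d^2
  state 10100: A-exp=-1, loops=2, term = A^-1 * d^1
  state 10101: A-exp=+1, loops=3, term = A^1 * d^2
  state 10110: A-exp=+1, loops=3, term = A^1 * d^2
  state 10111: A-exp=+3, loops=4, term = A^3 * d^3
  state 11000: A-exp=-1, loops=2, term = A^-1 * d^1
  state 11001: A-exp=+1, loops=3, term = A^1 * d^2
  state 11010: A-exp=+1, loops=3, term = A^1 * d^2
  state 11011: A-exp=+3, loops=4, term = A^3 * d^3
  state 11100: A-exp=+1, loops=3, term = A^1 * d^2
  state 11101: A-exp=+3, loops=4, term = A^3 * d^3
  state 11110: A-exp=+3, loops=4, term = A^3 * d^3
  state 11111: A-exp=+5, loops=5, term = A^5 * d^4
Collect the terms by A-exponent (count of states per loop number):
Powers of d = -A^2 - A^-2: d^2 = A^4 + 2 + A^-4; d^3 = -A^6 - 3*A^2 - 3*A^-2 - A^-6; d^4 = A^8 + 4*A^4 + 6 + 4*A^-4 + A^-8.
  A^5 * (d^4) = A^13 + 4*A^9 + 6*A^5 + 4*A + A^-3
  A^3 * (5*d^3) = -5*A^9 - 15*A^5 - 15*A - 5*A^-3
  A^1 * (10*d^2) = 10*A^5 + 20*A + 10*A^-3
  A^-1 * (10*d) = -10*A - 10*A^-3
  A^-3 * (5) = 5*A^-3
  A^-5 * (d) = -A^-3 - A^-7
Summing the groups: <K> = A^13 - A^9 + A^5 - A - A^-7
Normalise by the writhe: (-A^3)^(-w) = (-A^3)^(5) = -A^15, so f(A) = -A^15 * <K> = -A^28 + A^24 - A^20 + A^16 + A^8.
Substitute A = t^(-1/4), i.e. A^e → t^(-e/4): V(t) = t^-2 + t^-4 - t^-5 + t^-6 - t^-7

Answer: t^-2 + t^-4 - t^-5 + t^-6 - t^-7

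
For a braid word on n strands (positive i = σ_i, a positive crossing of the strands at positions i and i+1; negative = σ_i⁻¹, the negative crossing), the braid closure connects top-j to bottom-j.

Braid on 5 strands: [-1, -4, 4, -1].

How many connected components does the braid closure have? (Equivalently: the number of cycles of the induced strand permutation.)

Track the strand permutation on 5 strands, starting from identity.
  step 1: s1^-1 swaps positions 1,2 -> [2 1 3 4 5]
  step 2: s4^-1 swaps positions 4,5 -> [2 1 3 5 4]
  step 3: s4 swaps positions 4,5 -> [2 1 3 4 5]
  step 4: s1^-1 swaps positions 1,2 -> [1 2 3 4 5]
Final permutation (position -> original strand): [1 2 3 4 5]
Closure components = cycle count of this permutation = 5.

Answer: 5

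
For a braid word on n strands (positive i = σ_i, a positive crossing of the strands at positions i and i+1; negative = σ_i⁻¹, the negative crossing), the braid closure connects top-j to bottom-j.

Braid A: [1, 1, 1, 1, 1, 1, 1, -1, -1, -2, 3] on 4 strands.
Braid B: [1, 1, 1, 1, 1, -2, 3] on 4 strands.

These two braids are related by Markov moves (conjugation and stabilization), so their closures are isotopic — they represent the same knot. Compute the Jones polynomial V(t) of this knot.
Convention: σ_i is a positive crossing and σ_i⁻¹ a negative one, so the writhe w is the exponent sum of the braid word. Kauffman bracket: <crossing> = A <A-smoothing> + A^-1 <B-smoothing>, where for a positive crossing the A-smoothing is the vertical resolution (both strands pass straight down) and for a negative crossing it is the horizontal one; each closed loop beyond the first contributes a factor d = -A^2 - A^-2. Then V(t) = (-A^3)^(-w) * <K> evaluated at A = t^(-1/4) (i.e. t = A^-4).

Markov-equivalent braids have isotopic closures, hence identical knot invariants. Strip the Markov moves from each word to reach a common short braid β, then compute V(t) once on β.
Braid A: s1 s1 s1 s1 s1 s1 s1 s1^-1 s1^-1 s2^-1 s3 on 4 strands reduces by inverse Markov moves (closure unchanged at each step):
  Destabilize: the word has the form β·s3 where s3 occurs only as the final letter (β ∈ B_3); drop it and the last strand → 3 strands.
  Destabilize: the word has the form β·s2^-1 where s2^-1 occurs only as the final letter (β ∈ B_2); drop it and the last strand → 2 strands.
  Deconjugate: the word is γ·β·γ⁻¹ with γ = s1 s1 (prefix) and γ⁻¹ = s1^-1 s1^-1 (suffix); strip both.
Reduced to β = s1 s1 s1 s1 s1 on 2 strands, 5 crossings.
Braid B: s1 s1 s1 s1 s1 s2^-1 s3 on 4 strands reduces by inverse Markov moves (closure unchanged at each step):
  Destabilize: the word has the form β·s3 where s3 occurs only as the final letter (β ∈ B_3); drop it and the last strand → 3 strands.
  Destabilize: the word has the form β·s2^-1 where s2^-1 occurs only as the final letter (β ∈ B_2); drop it and the last strand → 2 strands.
Reduced to β = s1 s1 s1 s1 s1 on 2 strands, 5 crossings.
Both give the same β = s1 s1 s1 s1 s1 on 2 strands, so one state sum suffices:
Braid: s1 s1 s1 s1 s1 on 2 strands, 5 crossings.
Writhe w = (#positive) - (#negative) = 5 - 0 = 5.
Computing the Kauffman bracket via state sum. There are 2^5 = 32 states.
Smooth each crossing (0=||, 1=⌣⌢); contribution A^(Σ sign_k(1-2s_k)) * d^(L-1).
  state 00000: A-exp=+5, loops=2, term = A^5 * d^1
  state 00001: A-exp=+3, loops=1, term = A^3 * d^0
  state 00010: A-exp=+3, loops=1, term = A^3 * d^0
  state 00011: A-exp=+1, loops=2, term = A^1 * d^1
  state 00100: A-exp=+3, loops=1, term = A^3 * d^0
  state 00101: A-exp=+1, loops=2, term = A^1 * d^1
  state 00110: A-exp=+1, loops=2, term = A^1 * d^1
  state 00111: A-exp=-1, loops=3, term = A^-1 * d^2
  state 01000: A-exp=+3, loops=1, term = A^3 * d^0
  state 01001: A-exp=+1, loops=2, term = A^1 * d^1
  state 01010: A-exp=+1, loops=2, term = A^1 * d^1
  state 01011: A-exp=-1, loops=3, term = A^-1 * d^2
  state 01100: A-exp=+1, loops=2, term = A^1 * d^1
  state 01101: A-exp=-1, loops=3, term = A^-1 * d^2
  state 01110: A-exp=-1, loops=3, term = A^-1 * d^2
  state 01111: A-exp=-3, loops=4, term = A^-3 * d^3
  state 10000: A-exp=+3, loops=1, term = A^3 * d^0
  state 10001: A-exp=+1, loops=2, term = A^1 * d^1
  state 10010: A-exp=+1, loops=2, term = A^1 * d^1
  state 10011: A-exp=-1, loops=3, term = A^-1 * d^2
  state 10100: A-exp=+1, loops=2, term = A^1 * d^1
  state 10101: A-exp=-1, loops=3, term = A^-1 * d^2
  state 10110: A-exp=-1, loops=3, term = A^-1 * d^2
  state 10111: A-exp=-3, loops=4, term = A^-3 * d^3
  state 11000: A-exp=+1, loops=2, term = A^1 * d^1
  state 11001: A-exp=-1, loops=3, term = A^-1 * d^2
  state 11010: A-exp=-1, loops=3, term = A^-1 * d^2
  state 11011: A-exp=-3, loops=4, term = A^-3 * d^3
  state 11100: A-exp=-1, loops=3, term = A^-1 * d^2
  state 11101: A-exp=-3, loops=4, term = A^-3 * d^3
  state 11110: A-exp=-3, loops=4, term = A^-3 * d^3
  state 11111: A-exp=-5, loops=5, term = A^-5 * d^4
Collect the terms by A-exponent (count of states per loop number):
Powers of d = -A^2 - A^-2: d^2 = A^4 + 2 + A^-4; d^3 = -A^6 - 3*A^2 - 3*A^-2 - A^-6; d^4 = A^8 + 4*A^4 + 6 + 4*A^-4 + A^-8.
  A^5 * (d) = -A^7 - A^3
  A^3 * (5) = 5*A^3
  A^1 * (10*d) = -10*A^3 - 10*A^-1
  A^-1 * (10*d^2) = 10*A^3 + 20*A^-1 + 10*A^-5
  A^-3 * (5*d^3) = -5*A^3 - 15*A^-1 - 15*A^-5 - 5*A^-9
  A^-5 * (d^4) = A^3 + 4*A^-1 + 6*A^-5 + 4*A^-9 + A^-13
Summing the groups: <K> = -A^7 - A^-1 + A^-5 - A^-9 + A^-13
Normalise by the writhe: (-A^3)^(-w) = (-A^3)^(-5) = -A^-15, so f(A) = -A^-15 * <K> = A^-8 + A^-16 - A^-20 + A^-24 - A^-28.
Substitute A = t^(-1/4), i.e. A^e → t^(-e/4): V(t) = -t^7 + t^6 - t^5 + t^4 + t^2

Answer: -t^7 + t^6 - t^5 + t^4 + t^2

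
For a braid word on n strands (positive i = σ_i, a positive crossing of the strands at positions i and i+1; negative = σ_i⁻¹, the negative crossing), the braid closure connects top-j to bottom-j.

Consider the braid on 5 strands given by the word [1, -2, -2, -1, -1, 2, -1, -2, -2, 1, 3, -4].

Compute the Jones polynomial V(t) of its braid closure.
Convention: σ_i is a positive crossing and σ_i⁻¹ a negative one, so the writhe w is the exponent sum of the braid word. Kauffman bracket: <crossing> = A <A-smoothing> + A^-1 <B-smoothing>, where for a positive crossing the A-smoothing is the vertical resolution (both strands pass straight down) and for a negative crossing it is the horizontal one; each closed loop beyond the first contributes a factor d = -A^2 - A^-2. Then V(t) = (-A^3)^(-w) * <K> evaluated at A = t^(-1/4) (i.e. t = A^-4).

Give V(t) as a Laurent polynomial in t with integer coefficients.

-1 + 4*t^-1 - 5*t^-2 + 7*t^-3 - 7*t^-4 + 6*t^-5 - 5*t^-6 + 3*t^-7 - t^-8

Derivation:
The presented braid s1 s2^-1 s2^-1 s1^-1 s1^-1 s2 s1^-1 s2^-1 s2^-1 s1 s3 s4^-1 on 5 strands reduces by inverse Markov moves (closure unchanged at each step):
  Destabilize: the word has the form β·s4^-1 where s4^-1 occurs only as the final letter (β ∈ B_4); drop it and the last strand → 4 strands.
  Destabilize: the word has the form β·s3 where s3 occurs only as the final letter (β ∈ B_3); drop it and the last strand → 3 strands.
Reduced to β = s1 s2^-1 s2^-1 s1^-1 s1^-1 s2 s1^-1 s2^-1 s2^-1 s1 on 3 strands, 10 crossings.
Compute on β:
Braid: s1 s2^-1 s2^-1 s1^-1 s1^-1 s2 s1^-1 s2^-1 s2^-1 s1 on 3 strands, 10 crossings.
Writhe w = (#positive) - (#negative) = 3 - 7 = -4.
State-sum expansion of <K>. There are 2^10 = 1024 states.
Each crossing splits two ways (0=vertical, 1=horizontal). The state's weight is A^(#A-smoothings - #B-smoothings) * d^(loops - 1).
Tabulate the states by total A-exponent and number of loops L (A-exp: L × count):
  A^10: L=6 ×1
  A^8: L=5 ×10
  A^6: L=4 ×43, L=6 ×2
  A^4: L=3 ×98, L=5 ×22
  A^2: L=2 ×118, L=4 ×88, L=6 ×4
  A^0: L=1 ×60, L=3 ×162, L=5 ×30
  A^-2: L=2 ×128, L=4 ×79, L=6 ×3
  A^-4: L=1 ×23, L=3 ×84, L=5 ×13
  A^-6: L=2 ×27, L=4 ×18
  A^-8: L=1 ×2, L=3 ×8
  A^-10: L=2 ×1
Each group contributes A^e * Σ count * d^(L-1):
Powers of d = -A^2 - A^-2: d^2 = A^4 + 2 + A^-4; d^3 = -A^6 - 3*A^2 - 3*A^-2 - A^-6; d^4 = A^8 + 4*A^4 + 6 + 4*A^-4 + A^-8; d^5 = -A^10 - 5*A^6 - 10*A^2 - 10*A^-2 - 5*A^-6 - A^-10.
  A^10 * (d^5) = -A^20 - 5*A^16 - 10*A^12 - 10*A^8 - 5*A^4 - 1
  A^8 * (10*d^4) = 10*A^16 + 40*A^12 + 60*A^8 + 40*A^4 + 10
  A^6 * (43*d^3 + 2*d^5) = -2*A^16 - 53*A^12 - 149*A^8 - 149*A^4 - 53 - 2*A^-4
  A^4 * (98*d^2 + 22*d^4) = 22*A^12 + 186*A^8 + 328*A^4 + 186 + 22*A^-4
  A^2 * (118*d + 88*d^3 + 4*d^5) = -4*A^12 - 108*A^8 - 422*A^4 - 422 - 108*A^-4 - 4*A^-8
  A^0 * (60 + 162*d^2 + 30*d^4) = 30*A^8 + 282*A^4 + 564 + 282*A^-4 + 30*A^-8
  A^-2 * (128*d + 79*d^3 + 3*d^5) = -3*A^8 - 94*A^4 - 395 - 395*A^-4 - 94*A^-8 - 3*A^-12
  A^-4 * (23 + 84*d^2 + 13*d^4) = 13*A^4 + 136 + 269*A^-4 + 136*A^-8 + 13*A^-12
  A^-6 * (27*d + 18*d^3) = -18 - 81*A^-4 - 81*A^-8 - 18*A^-12
  A^-8 * (2 + 8*d^2) = 8*A^-4 + 18*A^-8 + 8*A^-12
  A^-10 * (d) = -A^-8 - A^-12
Summing the groups: <K> = -A^20 + 3*A^16 - 5*A^12 + 6*A^8 - 7*A^4 + 7 - 5*A^-4 + 4*A^-8 - A^-12
Normalise by the writhe: (-A^3)^(-w) = (-A^3)^(4) = A^12, so f(A) = A^12 * <K> = -A^32 + 3*A^28 - 5*A^24 + 6*A^20 - 7*A^16 + 7*A^12 - 5*A^8 + 4*A^4 - 1.
Substitute A = t^(-1/4), i.e. A^e → t^(-e/4): V(t) = -1 + 4*t^-1 - 5*t^-2 + 7*t^-3 - 7*t^-4 + 6*t^-5 - 5*t^-6 + 3*t^-7 - t^-8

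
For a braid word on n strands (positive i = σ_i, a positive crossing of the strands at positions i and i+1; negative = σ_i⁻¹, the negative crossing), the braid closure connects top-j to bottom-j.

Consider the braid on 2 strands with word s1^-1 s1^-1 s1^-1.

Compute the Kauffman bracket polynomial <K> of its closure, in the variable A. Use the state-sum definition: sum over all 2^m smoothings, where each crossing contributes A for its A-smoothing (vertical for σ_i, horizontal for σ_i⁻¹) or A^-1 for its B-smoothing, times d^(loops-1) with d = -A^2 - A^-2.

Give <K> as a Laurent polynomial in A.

Braid: s1^-1 s1^-1 s1^-1 on 2 strands, 3 crossings.
Writhe w = (#positive) - (#negative) = 0 - 3 = -3.
State-sum expansion of <K>. There are 2^3 = 8 states.
For each crossing: s=0 is the vertical smoothing, s=1 horizontal. Crossing k contributes A^(sign_k * (1 - 2*s_k)); loop factor d = -A^2 - A^-2.
  state 000: A-exp=-3, loops=2, term = A^-3 * d^1
  state 001: A-exp=-1, loops=1, term = A^-1 * d^0
  state 010: A-exp=-1, loops=1, term = A^-1 * d^0
  state 011: A-exp=+1, loops=2, term = A^1 * d^1
  state 100: A-exp=-1, loops=1, term = A^-1 * d^0
  state 101: A-exp=+1, loops=2, term = A^1 * d^1
  state 110: A-exp=+1, loops=2, term = A^1 * d^1
  state 111: A-exp=+3, loops=3, term = A^3 * d^2
Collect the terms by A-exponent (count of states per loop number):
Powers of d = -A^2 - A^-2: d^2 = A^4 + 2 + A^-4.
  A^3 * (d^2) = A^7 + 2*A^3 + A^-1
  A^1 * (3*d) = -3*A^3 - 3*A^-1
  A^-1 * (3) = 3*A^-1
  A^-3 * (d) = -A^-1 - A^-5
Summing the groups: <K> = A^7 - A^3 - A^-5

Answer: A^7 - A^3 - A^-5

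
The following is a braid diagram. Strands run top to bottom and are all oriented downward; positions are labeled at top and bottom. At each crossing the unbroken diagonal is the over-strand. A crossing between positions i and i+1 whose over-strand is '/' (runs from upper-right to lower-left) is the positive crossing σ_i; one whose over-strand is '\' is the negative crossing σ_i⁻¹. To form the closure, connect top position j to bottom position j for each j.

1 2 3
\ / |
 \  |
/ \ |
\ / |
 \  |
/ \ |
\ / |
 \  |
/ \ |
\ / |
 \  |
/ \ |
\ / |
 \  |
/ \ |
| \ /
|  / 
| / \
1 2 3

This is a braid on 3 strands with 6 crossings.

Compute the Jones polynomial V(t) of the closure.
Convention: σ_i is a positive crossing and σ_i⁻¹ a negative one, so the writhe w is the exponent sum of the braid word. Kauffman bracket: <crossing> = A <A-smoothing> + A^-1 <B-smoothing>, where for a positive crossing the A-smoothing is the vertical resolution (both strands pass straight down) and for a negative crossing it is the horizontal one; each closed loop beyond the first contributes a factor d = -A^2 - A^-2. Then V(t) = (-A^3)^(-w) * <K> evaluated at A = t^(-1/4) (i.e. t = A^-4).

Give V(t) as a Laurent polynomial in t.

t^-2 + t^-4 - t^-5 + t^-6 - t^-7

Derivation:
Reading the diagram top to bottom ('/'-over between positions i,i+1 = s_i, '\'-over = s_i^-1): braid word = s1^-1 s1^-1 s1^-1 s1^-1 s1^-1 s2.
The presented braid s1^-1 s1^-1 s1^-1 s1^-1 s1^-1 s2 on 3 strands reduces by inverse Markov moves (closure unchanged at each step):
  Destabilize: the word has the form β·s2 where s2 occurs only as the final letter (β ∈ B_2); drop it and the last strand → 2 strands.
Reduced to β = s1^-1 s1^-1 s1^-1 s1^-1 s1^-1 on 2 strands, 5 crossings.
Compute on β:
Braid: s1^-1 s1^-1 s1^-1 s1^-1 s1^-1 on 2 strands, 5 crossings.
Writhe w = (#positive) - (#negative) = 0 - 5 = -5.
State-sum expansion of <K>. There are 2^5 = 32 states.
Smooth each crossing (0=||, 1=⌣⌢); contribution A^(Σ sign_k(1-2s_k)) * d^(L-1).
  state 00000: A-exp=-5, loops=2, term = A^-5 * d^1
  state 00001: A-exp=-3, loops=1, term = A^-3 * d^0
  state 00010: A-exp=-3, loops=1, term = A^-3 * d^0
  state 00011: A-exp=-1, loops=2, term = A^-1 * d^1
  state 00100: A-exp=-3, loops=1, term = A^-3 * d^0
  state 00101: A-exp=-1, loops=2, term = A^-1 * d^1
  state 00110: A-exp=-1, loops=2, term = A^-1 * d^1
  state 00111: A-exp=+1, loops=3, term = A^1 * d^2
  state 01000: A-exp=-3, loops=1, term = A^-3 * d^0
  state 01001: A-exp=-1, loops=2, term = A^-1 * d^1
  state 01010: A-exp=-1, loops=2, term = A^-1 * d^1
  state 01011: A-exp=+1, loops=3, term = A^1 * d^2
  state 01100: A-exp=-1, loops=2, term = A^-1 * d^1
  state 01101: A-exp=+1, loops=3, term = A^1 * d^2
  state 01110: A-exp=+1, loops=3, term = A^1 * d^2
  state 01111: A-exp=+3, loops=4, term = A^3 * d^3
  state 10000: A-exp=-3, loops=1, term = A^-3 * d^0
  state 10001: A-exp=-1, loops=2, term = A^-1 * d^1
  state 10010: A-exp=-1, loops=2, term = A^-1 * d^1
  state 10011: A-exp=+1, loops=3, term = A^1 * d^2
  state 10100: A-exp=-1, loops=2, term = A^-1 * d^1
  state 10101: A-exp=+1, loops=3, term = A^1 * d^2
  state 10110: A-exp=+1, loops=3, term = A^1 * d^2
  state 10111: A-exp=+3, loops=4, term = A^3 * d^3
  state 11000: A-exp=-1, loops=2, term = A^-1 * d^1
  state 11001: A-exp=+1, loops=3, term = A^1 * d^2
  state 11010: A-exp=+1, loops=3, term = A^1 * d^2
  state 11011: A-exp=+3, loops=4, term = A^3 * d^3
  state 11100: A-exp=+1, loops=3, term = A^1 * d^2
  state 11101: A-exp=+3, loops=4, term = A^3 * d^3
  state 11110: A-exp=+3, loops=4, term = A^3 * d^3
  state 11111: A-exp=+5, loops=5, term = A^5 * d^4
Collect the terms by A-exponent (count of states per loop number):
Powers of d = -A^2 - A^-2: d^2 = A^4 + 2 + A^-4; d^3 = -A^6 - 3*A^2 - 3*A^-2 - A^-6; d^4 = A^8 + 4*A^4 + 6 + 4*A^-4 + A^-8.
  A^5 * (d^4) = A^13 + 4*A^9 + 6*A^5 + 4*A + A^-3
  A^3 * (5*d^3) = -5*A^9 - 15*A^5 - 15*A - 5*A^-3
  A^1 * (10*d^2) = 10*A^5 + 20*A + 10*A^-3
  A^-1 * (10*d) = -10*A - 10*A^-3
  A^-3 * (5) = 5*A^-3
  A^-5 * (d) = -A^-3 - A^-7
Summing the groups: <K> = A^13 - A^9 + A^5 - A - A^-7
Normalise by the writhe: (-A^3)^(-w) = (-A^3)^(5) = -A^15, so f(A) = -A^15 * <K> = -A^28 + A^24 - A^20 + A^16 + A^8.
Substitute A = t^(-1/4), i.e. A^e → t^(-e/4): V(t) = t^-2 + t^-4 - t^-5 + t^-6 - t^-7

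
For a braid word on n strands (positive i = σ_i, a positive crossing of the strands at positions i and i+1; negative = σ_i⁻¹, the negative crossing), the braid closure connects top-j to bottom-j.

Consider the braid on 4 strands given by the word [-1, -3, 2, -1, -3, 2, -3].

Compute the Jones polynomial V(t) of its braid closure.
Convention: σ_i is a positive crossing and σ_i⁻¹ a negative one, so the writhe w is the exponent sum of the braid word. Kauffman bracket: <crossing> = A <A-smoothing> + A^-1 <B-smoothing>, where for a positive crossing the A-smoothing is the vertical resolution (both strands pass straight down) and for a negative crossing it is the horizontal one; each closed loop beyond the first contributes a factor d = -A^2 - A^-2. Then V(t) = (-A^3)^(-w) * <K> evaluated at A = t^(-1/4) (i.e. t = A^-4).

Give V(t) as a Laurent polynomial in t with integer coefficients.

t - 2 + 3*t^-1 - 3*t^-2 + 4*t^-3 - 3*t^-4 + 2*t^-5 - t^-6

Derivation:
Braid: s1^-1 s3^-1 s2 s1^-1 s3^-1 s2 s3^-1 on 4 strands, 7 crossings.
Writhe w = (#positive) - (#negative) = 2 - 5 = -3.
Computing the Kauffman bracket via state sum. There are 2^7 = 128 states.
For each crossing: s=0 is the vertical smoothing, s=1 horizontal. Crossing k contributes A^(sign_k * (1 - 2*s_k)); loop factor d = -A^2 - A^-2.
Tabulate the states by total A-exponent and number of loops L (A-exp: L × count):
  A^7: L=5 ×1
  A^5: L=4 ×7
  A^3: L=3 ×20, L=5 ×1
  A^1: L=2 ×29, L=4 ×6
  A^-1: L=1 ×19, L=3 ×16
  A^-3: L=2 ×19, L=4 ×2
  A^-5: L=3 ×7
  A^-7: L=4 ×1
Each group contributes A^e * Σ count * d^(L-1):
Powers of d = -A^2 - A^-2: d^2 = A^4 + 2 + A^-4; d^3 = -A^6 - 3*A^2 - 3*A^-2 - A^-6; d^4 = A^8 + 4*A^4 + 6 + 4*A^-4 + A^-8.
  A^7 * (d^4) = A^15 + 4*A^11 + 6*A^7 + 4*A^3 + A^-1
  A^5 * (7*d^3) = -7*A^11 - 21*A^7 - 21*A^3 - 7*A^-1
  A^3 * (20*d^2 + d^4) = A^11 + 24*A^7 + 46*A^3 + 24*A^-1 + A^-5
  A^1 * (29*d + 6*d^3) = -6*A^7 - 47*A^3 - 47*A^-1 - 6*A^-5
  A^-1 * (19 + 16*d^2) = 16*A^3 + 51*A^-1 + 16*A^-5
  A^-3 * (19*d + 2*d^3) = -2*A^3 - 25*A^-1 - 25*A^-5 - 2*A^-9
  A^-5 * (7*d^2) = 7*A^-1 + 14*A^-5 + 7*A^-9
  A^-7 * (d^3) = -A^-1 - 3*A^-5 - 3*A^-9 - A^-13
Summing the groups: <K> = A^15 - 2*A^11 + 3*A^7 - 4*A^3 + 3*A^-1 - 3*A^-5 + 2*A^-9 - A^-13
Normalise by the writhe: (-A^3)^(-w) = (-A^3)^(3) = -A^9, so f(A) = -A^9 * <K> = -A^24 + 2*A^20 - 3*A^16 + 4*A^12 - 3*A^8 + 3*A^4 - 2 + A^-4.
Substitute A = t^(-1/4), i.e. A^e → t^(-e/4): V(t) = t - 2 + 3*t^-1 - 3*t^-2 + 4*t^-3 - 3*t^-4 + 2*t^-5 - t^-6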